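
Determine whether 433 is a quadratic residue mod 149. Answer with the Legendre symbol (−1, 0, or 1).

-1

First reduce: 433 ≡ 135 (mod 149).
Reciprocity: 135 ≡ 3 and 149 ≡ 1 (mod 4), so (135/149) = +(149/135).
Reduce top mod 135: now compute (14/135).
Pull out 2: since 135 ≡ 7 (mod 8), (2/135) = +1.
Reciprocity: 7 ≡ 3 and 135 ≡ 3 (mod 4), so (7/135) = −(135/7).
Reduce top mod 7: now compute (2/7).
Pull out 2: since 7 ≡ 7 (mod 8), (2/7) = +1.
Reached (1/7) = 1. Collecting the sign flips along the way, the symbol is -1.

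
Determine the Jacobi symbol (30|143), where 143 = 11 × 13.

-1

Pull out 2: since 143 ≡ 7 (mod 8), (2/143) = +1.
Reciprocity: 15 ≡ 3 and 143 ≡ 3 (mod 4), so (15/143) = −(143/15).
Reduce top mod 15: now compute (8/15).
Pull out 2^3: since 15 ≡ 7 (mod 8), (2/15) = +1, so (2/15)^3 = +1.
Reached (1/15) = 1. Collecting the sign flips along the way, the symbol is -1.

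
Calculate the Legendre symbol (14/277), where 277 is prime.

-1

Pull out 2: since 277 ≡ 5 (mod 8), (2/277) = -1.
Reciprocity: 7 ≡ 3 and 277 ≡ 1 (mod 4), so (7/277) = +(277/7).
Reduce top mod 7: now compute (4/7).
Pull out 2^2: since 7 ≡ 7 (mod 8), (2/7) = +1, so (2/7)^2 = +1.
Reached (1/7) = 1. Collecting the sign flips along the way, the symbol is -1.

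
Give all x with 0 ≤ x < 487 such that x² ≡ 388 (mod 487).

43, 444

Since 487 ≡ 3 (mod 4), a square root of 388 is 388^((487+1)/4) = 388^122 mod 487.
Repeated squaring: 388^2≡61, 388^4≡312, 388^8≡431, 388^16≡214, 388^32≡18, 388^64≡324 (mod 487).
388^122 = 388^(64+32+16+8+2) ≡ 444 (mod 487).
Check: 444² = 197136 ≡ 388 (mod 487). The two roots are 43 and 444.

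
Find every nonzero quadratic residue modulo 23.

Square k = 1,…,11 (k and 23−k give the same square):
1²=1, 2²=4, 3²=9, 4²=16, 5²≡2, 6²≡13, 7²≡3, 8²≡18, 9²≡12, 10²≡8, 11²≡6 (mod 23).
So the quadratic residues mod 23 are {1, 2, 3, 4, 6, 8, 9, 12, 13, 16, 18}.

1,2,3,4,6,8,9,12,13,16,18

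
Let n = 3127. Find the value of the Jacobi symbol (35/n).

Reciprocity: 35 ≡ 3 and 3127 ≡ 3 (mod 4), so (35/3127) = −(3127/35).
Reduce top mod 35: now compute (12/35).
Pull out 2^2: since 35 ≡ 3 (mod 8), (2/35) = -1, so (2/35)^2 = +1.
Reciprocity: 3 ≡ 3 and 35 ≡ 3 (mod 4), so (3/35) = −(35/3).
Reduce top mod 3: now compute (2/3).
Pull out 2: since 3 ≡ 3 (mod 8), (2/3) = -1.
Reached (1/3) = 1. Collecting the sign flips along the way, the symbol is -1.

-1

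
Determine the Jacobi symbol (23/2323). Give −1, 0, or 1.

Reciprocity: 23 ≡ 3 and 2323 ≡ 3 (mod 4), so (23/2323) = −(2323/23).
Reduce top mod 23: now compute (0/23).
Top reduces to 0: gcd > 1, so the symbol is 0.

0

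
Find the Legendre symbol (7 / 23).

Euler's criterion: (7/23) ≡ 7^11 (mod 23).
7^2 ≡ 3 (mod 23)
7^4 ≡ 9 (mod 23)
7^8 ≡ 12 (mod 23)
7^11 = 7^(8+2+1) ≡ 22 (mod 23).
Result is 22 ≡ −1, so (7/23) = −1.

-1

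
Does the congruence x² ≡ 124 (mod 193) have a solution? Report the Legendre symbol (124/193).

Euler's criterion: (124/193) ≡ 124^96 (mod 193).
124^2 ≡ 129 (mod 193)
124^4 ≡ 43 (mod 193)
124^8 ≡ 112 (mod 193)
124^16 ≡ 192 (mod 193)
124^32 ≡ 1 (mod 193)
124^64 ≡ 1 (mod 193)
124^96 = 124^(64+32) ≡ 1 (mod 193).
Result is 1, so (124/193) = 1.

1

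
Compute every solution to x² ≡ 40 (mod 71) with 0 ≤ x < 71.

Since 71 ≡ 3 (mod 4), a square root of 40 is 40^((71+1)/4) = 40^18 mod 71.
Repeated squaring: 40^2≡38, 40^4≡24, 40^8≡8, 40^16≡64 (mod 71).
40^18 = 40^(16+2) ≡ 18 (mod 71).
Check: 18² = 324 ≡ 40 (mod 71). The two roots are 18 and 53.

18, 53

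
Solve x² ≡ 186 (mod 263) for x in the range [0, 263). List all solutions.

Since 263 ≡ 3 (mod 4), a square root of 186 is 186^((263+1)/4) = 186^66 mod 263.
Repeated squaring: 186^2≡143, 186^4≡198, 186^8≡17, 186^16≡26, 186^32≡150, 186^64≡145 (mod 263).
186^66 = 186^(64+2) ≡ 221 (mod 263).
Check: 221² = 48841 ≡ 186 (mod 263). The two roots are 42 and 221.

42, 221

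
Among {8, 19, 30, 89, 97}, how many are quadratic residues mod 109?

(8/109) = -1 → non-residue.
(19/109) = -1 → non-residue.
(30/109) = -1 → non-residue.
(89/109) = +1 → QR.
(97/109) = +1 → QR.
Total quadratic residues among the 5: 2.

2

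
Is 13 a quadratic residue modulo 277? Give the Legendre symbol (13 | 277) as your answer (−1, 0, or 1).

1

Reciprocity: 13 ≡ 1 and 277 ≡ 1 (mod 4), so (13/277) = +(277/13).
Reduce top mod 13: now compute (4/13).
Pull out 2^2: since 13 ≡ 5 (mod 8), (2/13) = -1, so (2/13)^2 = +1.
Reached (1/13) = 1. Collecting the sign flips along the way, the symbol is +1.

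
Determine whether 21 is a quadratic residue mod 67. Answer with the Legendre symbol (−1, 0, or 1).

Reciprocity: 21 ≡ 1 and 67 ≡ 3 (mod 4), so (21/67) = +(67/21).
Reduce top mod 21: now compute (4/21).
Pull out 2^2: since 21 ≡ 5 (mod 8), (2/21) = -1, so (2/21)^2 = +1.
Reached (1/21) = 1. Collecting the sign flips along the way, the symbol is +1.

1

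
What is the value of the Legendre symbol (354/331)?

First reduce: 354 ≡ 23 (mod 331).
Reciprocity: 23 ≡ 3 and 331 ≡ 3 (mod 4), so (23/331) = −(331/23).
Reduce top mod 23: now compute (9/23).
Reciprocity: 9 ≡ 1 and 23 ≡ 3 (mod 4), so (9/23) = +(23/9).
Reduce top mod 9: now compute (5/9).
Reciprocity: 5 ≡ 1 and 9 ≡ 1 (mod 4), so (5/9) = +(9/5).
Reduce top mod 5: now compute (4/5).
Pull out 2^2: since 5 ≡ 5 (mod 8), (2/5) = -1, so (2/5)^2 = +1.
Reached (1/5) = 1. Collecting the sign flips along the way, the symbol is -1.

-1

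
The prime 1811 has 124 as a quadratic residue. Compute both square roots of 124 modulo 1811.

Since 1811 ≡ 3 (mod 4), a square root of 124 is 124^((1811+1)/4) = 124^453 mod 1811.
Repeated squaring: 124^2≡888, 124^4≡759, 124^8≡183, 124^16≡891, 124^32≡663, 124^64≡1307, 124^128≡476, 124^256≡201 (mod 1811).
124^453 = 124^(256+128+64+4+1) ≡ 867 (mod 1811).
Check: 867² = 751689 ≡ 124 (mod 1811). The two roots are 867 and 944.

867, 944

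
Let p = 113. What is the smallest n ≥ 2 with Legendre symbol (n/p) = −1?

(2/113) = +1, so 2 is a residue.
(3/113) = −1, so 3 is the smallest positive non-residue mod 113.

3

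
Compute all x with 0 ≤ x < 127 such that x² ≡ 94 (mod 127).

Since 127 ≡ 3 (mod 4), a square root of 94 is 94^((127+1)/4) = 94^32 mod 127.
Repeated squaring: 94^2≡73, 94^4≡122, 94^8≡25, 94^16≡117, 94^32≡100 (mod 127).
94^32 = 94^(32) ≡ 100 (mod 127).
Check: 100² = 10000 ≡ 94 (mod 127). The two roots are 27 and 100.

27, 100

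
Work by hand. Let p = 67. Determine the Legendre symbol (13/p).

Reciprocity: 13 ≡ 1 and 67 ≡ 3 (mod 4), so (13/67) = +(67/13).
Reduce top mod 13: now compute (2/13).
Pull out 2: since 13 ≡ 5 (mod 8), (2/13) = -1.
Reached (1/13) = 1. Collecting the sign flips along the way, the symbol is -1.

-1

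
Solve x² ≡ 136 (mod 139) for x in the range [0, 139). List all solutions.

Since 139 ≡ 3 (mod 4), a square root of 136 is 136^((139+1)/4) = 136^35 mod 139.
Repeated squaring: 136^2≡9, 136^4≡81, 136^8≡28, 136^16≡89, 136^32≡137 (mod 139).
136^35 = 136^(32+2+1) ≡ 54 (mod 139).
Check: 54² = 2916 ≡ 136 (mod 139). The two roots are 54 and 85.

54, 85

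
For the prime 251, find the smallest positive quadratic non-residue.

2

(2/251) = −1, so 2 is the smallest positive non-residue mod 251.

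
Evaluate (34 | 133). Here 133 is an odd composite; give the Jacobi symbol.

1

Pull out 2: since 133 ≡ 5 (mod 8), (2/133) = -1.
Reciprocity: 17 ≡ 1 and 133 ≡ 1 (mod 4), so (17/133) = +(133/17).
Reduce top mod 17: now compute (14/17).
Pull out 2: since 17 ≡ 1 (mod 8), (2/17) = +1.
Reciprocity: 7 ≡ 3 and 17 ≡ 1 (mod 4), so (7/17) = +(17/7).
Reduce top mod 7: now compute (3/7).
Reciprocity: 3 ≡ 3 and 7 ≡ 3 (mod 4), so (3/7) = −(7/3).
Reduce top mod 3: now compute (1/3).
Reached (1/3) = 1. Collecting the sign flips along the way, the symbol is +1.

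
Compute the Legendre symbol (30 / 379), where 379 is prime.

1

Euler's criterion: (30/379) ≡ 30^189 (mod 379).
30^2 ≡ 142 (mod 379)
30^4 ≡ 77 (mod 379)
30^8 ≡ 244 (mod 379)
30^16 ≡ 33 (mod 379)
30^32 ≡ 331 (mod 379)
30^64 ≡ 30 (mod 379)
30^128 ≡ 142 (mod 379)
30^189 = 30^(128+32+16+8+4+1) ≡ 1 (mod 379).
Result is 1, so (30/379) = 1.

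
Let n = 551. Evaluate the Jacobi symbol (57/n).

Reciprocity: 57 ≡ 1 and 551 ≡ 3 (mod 4), so (57/551) = +(551/57).
Reduce top mod 57: now compute (38/57).
Pull out 2: since 57 ≡ 1 (mod 8), (2/57) = +1.
Reciprocity: 19 ≡ 3 and 57 ≡ 1 (mod 4), so (19/57) = +(57/19).
Reduce top mod 19: now compute (0/19).
Top reduces to 0: gcd > 1, so the symbol is 0.

0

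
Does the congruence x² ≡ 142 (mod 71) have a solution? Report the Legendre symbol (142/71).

0

First reduce: 142 ≡ 0 (mod 71).
Top reduces to 0: gcd > 1, so the symbol is 0.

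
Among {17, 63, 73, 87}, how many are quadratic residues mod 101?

2

(17/101) = +1 → QR.
(63/101) = -1 → non-residue.
(73/101) = -1 → non-residue.
(87/101) = +1 → QR.
Total quadratic residues among the 4: 2.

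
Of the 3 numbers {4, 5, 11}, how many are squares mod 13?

1

(4/13) = +1 → QR.
(5/13) = -1 → non-residue.
(11/13) = -1 → non-residue.
Total quadratic residues among the 3: 1.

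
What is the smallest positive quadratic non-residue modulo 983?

(2/983) = +1, so 2 is a residue.
(3/983) = +1, so 3 is a residue.
(4/983) = +1, so 4 is a residue.
(5/983) = −1, so 5 is the smallest positive non-residue mod 983.

5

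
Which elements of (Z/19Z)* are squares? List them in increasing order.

Square k = 1,…,9 (k and 19−k give the same square):
1²=1, 2²=4, 3²=9, 4²=16, 5²≡6, 6²≡17, 7²≡11, 8²≡7, 9²≡5 (mod 19).
So the quadratic residues mod 19 are {1, 4, 5, 6, 7, 9, 11, 16, 17}.

1, 4, 5, 6, 7, 9, 11, 16, 17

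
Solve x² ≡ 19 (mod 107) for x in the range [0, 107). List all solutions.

33, 74

Since 107 ≡ 3 (mod 4), a square root of 19 is 19^((107+1)/4) = 19^27 mod 107.
Repeated squaring: 19^2≡40, 19^4≡102, 19^8≡25, 19^16≡90 (mod 107).
19^27 = 19^(16+8+2+1) ≡ 33 (mod 107).
Check: 33² = 1089 ≡ 19 (mod 107). The two roots are 33 and 74.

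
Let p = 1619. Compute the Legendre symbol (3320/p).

-1

First reduce: 3320 ≡ 82 (mod 1619).
Pull out 2: since 1619 ≡ 3 (mod 8), (2/1619) = -1.
Reciprocity: 41 ≡ 1 and 1619 ≡ 3 (mod 4), so (41/1619) = +(1619/41).
Reduce top mod 41: now compute (20/41).
Pull out 2^2: since 41 ≡ 1 (mod 8), (2/41) = +1, so (2/41)^2 = +1.
Reciprocity: 5 ≡ 1 and 41 ≡ 1 (mod 4), so (5/41) = +(41/5).
Reduce top mod 5: now compute (1/5).
Reached (1/5) = 1. Collecting the sign flips along the way, the symbol is -1.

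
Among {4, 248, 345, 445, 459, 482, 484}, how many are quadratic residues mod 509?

(4/509) = +1 → QR.
(248/509) = +1 → QR.
(345/509) = -1 → non-residue.
(445/509) = +1 → QR.
(459/509) = -1 → non-residue.
(482/509) = -1 → non-residue.
(484/509) = +1 → QR.
Total quadratic residues among the 7: 4.

4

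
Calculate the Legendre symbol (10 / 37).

Euler's criterion: (10/37) ≡ 10^18 (mod 37).
10^2 ≡ 26 (mod 37)
10^4 ≡ 10 (mod 37)
10^8 ≡ 26 (mod 37)
10^16 ≡ 10 (mod 37)
10^18 = 10^(16+2) ≡ 1 (mod 37).
Result is 1, so (10/37) = 1.

1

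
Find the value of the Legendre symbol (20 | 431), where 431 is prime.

Pull out 2^2: since 431 ≡ 7 (mod 8), (2/431) = +1, so (2/431)^2 = +1.
Reciprocity: 5 ≡ 1 and 431 ≡ 3 (mod 4), so (5/431) = +(431/5).
Reduce top mod 5: now compute (1/5).
Reached (1/5) = 1. Collecting the sign flips along the way, the symbol is +1.

1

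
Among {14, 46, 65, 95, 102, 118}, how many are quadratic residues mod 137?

(14/137) = +1 → QR.
(46/137) = -1 → non-residue.
(65/137) = +1 → QR.
(95/137) = -1 → non-residue.
(102/137) = -1 → non-residue.
(118/137) = +1 → QR.
Total quadratic residues among the 6: 3.

3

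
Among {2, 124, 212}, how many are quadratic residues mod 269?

(2/269) = -1 → non-residue.
(124/269) = -1 → non-residue.
(212/269) = +1 → QR.
Total quadratic residues among the 3: 1.

1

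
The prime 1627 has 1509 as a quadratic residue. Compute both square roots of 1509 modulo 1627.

Since 1627 ≡ 3 (mod 4), a square root of 1509 is 1509^((1627+1)/4) = 1509^407 mod 1627.
Repeated squaring: 1509^2≡908, 1509^4≡1202, 1509^8≡28, 1509^16≡784, 1509^32≡1277, 1509^64≡475, 1509^128≡1099, 1509^256≡567 (mod 1627).
1509^407 = 1509^(256+128+16+4+2+1) ≡ 1571 (mod 1627).
Check: 1571² = 2468041 ≡ 1509 (mod 1627). The two roots are 56 and 1571.

56, 1571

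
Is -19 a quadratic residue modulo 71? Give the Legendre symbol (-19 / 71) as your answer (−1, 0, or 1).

First reduce: -19 ≡ 52 (mod 71).
Pull out 2^2: since 71 ≡ 7 (mod 8), (2/71) = +1, so (2/71)^2 = +1.
Reciprocity: 13 ≡ 1 and 71 ≡ 3 (mod 4), so (13/71) = +(71/13).
Reduce top mod 13: now compute (6/13).
Pull out 2: since 13 ≡ 5 (mod 8), (2/13) = -1.
Reciprocity: 3 ≡ 3 and 13 ≡ 1 (mod 4), so (3/13) = +(13/3).
Reduce top mod 3: now compute (1/3).
Reached (1/3) = 1. Collecting the sign flips along the way, the symbol is -1.

-1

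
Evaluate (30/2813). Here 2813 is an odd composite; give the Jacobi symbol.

-1

Pull out 2: since 2813 ≡ 5 (mod 8), (2/2813) = -1.
Reciprocity: 15 ≡ 3 and 2813 ≡ 1 (mod 4), so (15/2813) = +(2813/15).
Reduce top mod 15: now compute (8/15).
Pull out 2^3: since 15 ≡ 7 (mod 8), (2/15) = +1, so (2/15)^3 = +1.
Reached (1/15) = 1. Collecting the sign flips along the way, the symbol is -1.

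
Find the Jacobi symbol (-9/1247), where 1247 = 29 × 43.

-1

First reduce: -9 ≡ 1238 (mod 1247).
Pull out 2: since 1247 ≡ 7 (mod 8), (2/1247) = +1.
Reciprocity: 619 ≡ 3 and 1247 ≡ 3 (mod 4), so (619/1247) = −(1247/619).
Reduce top mod 619: now compute (9/619).
Reciprocity: 9 ≡ 1 and 619 ≡ 3 (mod 4), so (9/619) = +(619/9).
Reduce top mod 9: now compute (7/9).
Reciprocity: 7 ≡ 3 and 9 ≡ 1 (mod 4), so (7/9) = +(9/7).
Reduce top mod 7: now compute (2/7).
Pull out 2: since 7 ≡ 7 (mod 8), (2/7) = +1.
Reached (1/7) = 1. Collecting the sign flips along the way, the symbol is -1.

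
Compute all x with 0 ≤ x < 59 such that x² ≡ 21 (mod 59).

27, 32

Since 59 ≡ 3 (mod 4), a square root of 21 is 21^((59+1)/4) = 21^15 mod 59.
Repeated squaring: 21^2≡28, 21^4≡17, 21^8≡53 (mod 59).
21^15 = 21^(8+4+2+1) ≡ 27 (mod 59).
Check: 27² = 729 ≡ 21 (mod 59). The two roots are 27 and 32.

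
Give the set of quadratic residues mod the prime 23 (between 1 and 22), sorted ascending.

1, 2, 3, 4, 6, 8, 9, 12, 13, 16, 18

Square k = 1,…,11 (k and 23−k give the same square):
1²=1, 2²=4, 3²=9, 4²=16, 5²≡2, 6²≡13, 7²≡3, 8²≡18, 9²≡12, 10²≡8, 11²≡6 (mod 23).
So the quadratic residues mod 23 are {1, 2, 3, 4, 6, 8, 9, 12, 13, 16, 18}.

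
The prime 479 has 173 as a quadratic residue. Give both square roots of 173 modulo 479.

Since 479 ≡ 3 (mod 4), a square root of 173 is 173^((479+1)/4) = 173^120 mod 479.
Repeated squaring: 173^2≡231, 173^4≡192, 173^8≡460, 173^16≡361, 173^32≡33, 173^64≡131 (mod 479).
173^120 = 173^(64+32+16+8) ≡ 80 (mod 479).
Check: 80² = 6400 ≡ 173 (mod 479). The two roots are 80 and 399.

80, 399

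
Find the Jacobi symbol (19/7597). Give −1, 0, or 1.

1

Reciprocity: 19 ≡ 3 and 7597 ≡ 1 (mod 4), so (19/7597) = +(7597/19).
Reduce top mod 19: now compute (16/19).
Pull out 2^4: since 19 ≡ 3 (mod 8), (2/19) = -1, so (2/19)^4 = +1.
Reached (1/19) = 1. Collecting the sign flips along the way, the symbol is +1.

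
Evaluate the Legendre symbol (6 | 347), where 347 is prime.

-1

Pull out 2: since 347 ≡ 3 (mod 8), (2/347) = -1.
Reciprocity: 3 ≡ 3 and 347 ≡ 3 (mod 4), so (3/347) = −(347/3).
Reduce top mod 3: now compute (2/3).
Pull out 2: since 3 ≡ 3 (mod 8), (2/3) = -1.
Reached (1/3) = 1. Collecting the sign flips along the way, the symbol is -1.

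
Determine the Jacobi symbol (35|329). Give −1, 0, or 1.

0

Reciprocity: 35 ≡ 3 and 329 ≡ 1 (mod 4), so (35/329) = +(329/35).
Reduce top mod 35: now compute (14/35).
Pull out 2: since 35 ≡ 3 (mod 8), (2/35) = -1.
Reciprocity: 7 ≡ 3 and 35 ≡ 3 (mod 4), so (7/35) = −(35/7).
Reduce top mod 7: now compute (0/7).
Top reduces to 0: gcd > 1, so the symbol is 0.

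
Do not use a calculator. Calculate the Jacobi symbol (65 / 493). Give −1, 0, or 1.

Reciprocity: 65 ≡ 1 and 493 ≡ 1 (mod 4), so (65/493) = +(493/65).
Reduce top mod 65: now compute (38/65).
Pull out 2: since 65 ≡ 1 (mod 8), (2/65) = +1.
Reciprocity: 19 ≡ 3 and 65 ≡ 1 (mod 4), so (19/65) = +(65/19).
Reduce top mod 19: now compute (8/19).
Pull out 2^3: since 19 ≡ 3 (mod 8), (2/19) = -1, so (2/19)^3 = -1.
Reached (1/19) = 1. Collecting the sign flips along the way, the symbol is -1.

-1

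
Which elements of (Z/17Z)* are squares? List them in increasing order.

Square k = 1,…,8 (k and 17−k give the same square):
1²=1, 2²=4, 3²=9, 4²=16, 5²≡8, 6²≡2, 7²≡15, 8²≡13 (mod 17).
So the quadratic residues mod 17 are {1, 2, 4, 8, 9, 13, 15, 16}.

1,2,4,8,9,13,15,16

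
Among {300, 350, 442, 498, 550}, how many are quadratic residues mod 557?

3

(300/557) = -1 → non-residue.
(350/557) = -1 → non-residue.
(442/557) = +1 → QR.
(498/557) = +1 → QR.
(550/557) = +1 → QR.
Total quadratic residues among the 5: 3.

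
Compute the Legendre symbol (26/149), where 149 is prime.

1

Euler's criterion: (26/149) ≡ 26^74 (mod 149).
26^2 ≡ 80 (mod 149)
26^4 ≡ 142 (mod 149)
26^8 ≡ 49 (mod 149)
26^16 ≡ 17 (mod 149)
26^32 ≡ 140 (mod 149)
26^64 ≡ 81 (mod 149)
26^74 = 26^(64+8+2) ≡ 1 (mod 149).
Result is 1, so (26/149) = 1.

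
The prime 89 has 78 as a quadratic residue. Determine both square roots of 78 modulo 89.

16, 73

89 ≡ 1 (mod 4), so we find a root by search.
Trying successive values, 16² = 256 ≡ 78 (mod 89). The other root is 89 − 16 = 73.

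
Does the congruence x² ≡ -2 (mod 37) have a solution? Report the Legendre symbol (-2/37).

First reduce: -2 ≡ 35 (mod 37).
Reciprocity: 35 ≡ 3 and 37 ≡ 1 (mod 4), so (35/37) = +(37/35).
Reduce top mod 35: now compute (2/35).
Pull out 2: since 35 ≡ 3 (mod 8), (2/35) = -1.
Reached (1/35) = 1. Collecting the sign flips along the way, the symbol is -1.

-1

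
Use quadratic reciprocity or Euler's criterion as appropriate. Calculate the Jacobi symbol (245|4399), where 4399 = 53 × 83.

Reciprocity: 245 ≡ 1 and 4399 ≡ 3 (mod 4), so (245/4399) = +(4399/245).
Reduce top mod 245: now compute (234/245).
Pull out 2: since 245 ≡ 5 (mod 8), (2/245) = -1.
Reciprocity: 117 ≡ 1 and 245 ≡ 1 (mod 4), so (117/245) = +(245/117).
Reduce top mod 117: now compute (11/117).
Reciprocity: 11 ≡ 3 and 117 ≡ 1 (mod 4), so (11/117) = +(117/11).
Reduce top mod 11: now compute (7/11).
Reciprocity: 7 ≡ 3 and 11 ≡ 3 (mod 4), so (7/11) = −(11/7).
Reduce top mod 7: now compute (4/7).
Pull out 2^2: since 7 ≡ 7 (mod 8), (2/7) = +1, so (2/7)^2 = +1.
Reached (1/7) = 1. Collecting the sign flips along the way, the symbol is +1.

1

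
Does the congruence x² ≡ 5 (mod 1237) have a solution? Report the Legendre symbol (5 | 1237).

-1

Reciprocity: 5 ≡ 1 and 1237 ≡ 1 (mod 4), so (5/1237) = +(1237/5).
Reduce top mod 5: now compute (2/5).
Pull out 2: since 5 ≡ 5 (mod 8), (2/5) = -1.
Reached (1/5) = 1. Collecting the sign flips along the way, the symbol is -1.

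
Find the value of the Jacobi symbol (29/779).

1

Reciprocity: 29 ≡ 1 and 779 ≡ 3 (mod 4), so (29/779) = +(779/29).
Reduce top mod 29: now compute (25/29).
Reciprocity: 25 ≡ 1 and 29 ≡ 1 (mod 4), so (25/29) = +(29/25).
Reduce top mod 25: now compute (4/25).
Pull out 2^2: since 25 ≡ 1 (mod 8), (2/25) = +1, so (2/25)^2 = +1.
Reached (1/25) = 1. Collecting the sign flips along the way, the symbol is +1.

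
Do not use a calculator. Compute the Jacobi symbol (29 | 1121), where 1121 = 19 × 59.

Reciprocity: 29 ≡ 1 and 1121 ≡ 1 (mod 4), so (29/1121) = +(1121/29).
Reduce top mod 29: now compute (19/29).
Reciprocity: 19 ≡ 3 and 29 ≡ 1 (mod 4), so (19/29) = +(29/19).
Reduce top mod 19: now compute (10/19).
Pull out 2: since 19 ≡ 3 (mod 8), (2/19) = -1.
Reciprocity: 5 ≡ 1 and 19 ≡ 3 (mod 4), so (5/19) = +(19/5).
Reduce top mod 5: now compute (4/5).
Pull out 2^2: since 5 ≡ 5 (mod 8), (2/5) = -1, so (2/5)^2 = +1.
Reached (1/5) = 1. Collecting the sign flips along the way, the symbol is -1.

-1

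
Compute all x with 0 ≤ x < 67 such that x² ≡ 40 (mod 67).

24, 43

Since 67 ≡ 3 (mod 4), a square root of 40 is 40^((67+1)/4) = 40^17 mod 67.
Repeated squaring: 40^2≡59, 40^4≡64, 40^8≡9, 40^16≡14 (mod 67).
40^17 = 40^(16+1) ≡ 24 (mod 67).
Check: 24² = 576 ≡ 40 (mod 67). The two roots are 24 and 43.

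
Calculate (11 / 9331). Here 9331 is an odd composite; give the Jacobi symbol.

Reciprocity: 11 ≡ 3 and 9331 ≡ 3 (mod 4), so (11/9331) = −(9331/11).
Reduce top mod 11: now compute (3/11).
Reciprocity: 3 ≡ 3 and 11 ≡ 3 (mod 4), so (3/11) = −(11/3).
Reduce top mod 3: now compute (2/3).
Pull out 2: since 3 ≡ 3 (mod 8), (2/3) = -1.
Reached (1/3) = 1. Collecting the sign flips along the way, the symbol is -1.

-1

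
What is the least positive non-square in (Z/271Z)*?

3

(2/271) = +1, so 2 is a residue.
(3/271) = −1, so 3 is the smallest positive non-residue mod 271.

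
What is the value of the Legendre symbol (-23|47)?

1

Euler's criterion: (-23/47) ≡ 24^23 (mod 47).
24^2 ≡ 12 (mod 47)
24^4 ≡ 3 (mod 47)
24^8 ≡ 9 (mod 47)
24^16 ≡ 34 (mod 47)
24^23 = 24^(16+4+2+1) ≡ 1 (mod 47).
Result is 1, so (-23/47) = 1.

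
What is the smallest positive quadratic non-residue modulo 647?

(2/647) = +1, so 2 is a residue.
(3/647) = +1, so 3 is a residue.
(4/647) = +1, so 4 is a residue.
(5/647) = −1, so 5 is the smallest positive non-residue mod 647.

5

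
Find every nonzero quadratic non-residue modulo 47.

Square k = 1,…,23 (k and 47−k give the same square):
1²=1, 2²=4, 3²=9, 4²=16, 5²=25, 6²=36, 7²≡2, 8²≡17, 9²≡34, 10²≡6, 11²≡27, 12²≡3, 13²≡28, 14²≡8, 15²≡37, 16²≡21, 17²≡7, 18²≡42, 19²≡32, 20²≡24, 21²≡18, 22²≡14, 23²≡12 (mod 47).
The residues are {1, 2, 3, 4, 6, 7, 8, 9, 12, 14, 16, 17, 18, 21, 24, 25, 27, 28, 32, 34, 36, 37, 42}; the non-residues are the remaining 23 nonzero classes.

5, 10, 11, 13, 15, 19, 20, 22, 23, 26, 29, 30, 31, 33, 35, 38, 39, 40, 41, 43, 44, 45, 46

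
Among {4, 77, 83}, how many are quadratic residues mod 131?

2

(4/131) = +1 → QR.
(77/131) = +1 → QR.
(83/131) = -1 → non-residue.
Total quadratic residues among the 3: 2.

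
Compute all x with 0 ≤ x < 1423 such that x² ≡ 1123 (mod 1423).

63, 1360

Since 1423 ≡ 3 (mod 4), a square root of 1123 is 1123^((1423+1)/4) = 1123^356 mod 1423.
Repeated squaring: 1123^2≡351, 1123^4≡823, 1123^8≡1404, 1123^16≡361, 1123^32≡828, 1123^64≡1121, 1123^128≡132, 1123^256≡348 (mod 1423).
1123^356 = 1123^(256+64+32+4) ≡ 1360 (mod 1423).
Check: 1360² = 1849600 ≡ 1123 (mod 1423). The two roots are 63 and 1360.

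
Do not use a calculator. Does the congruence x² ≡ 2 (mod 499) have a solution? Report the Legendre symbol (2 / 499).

-1

Pull out 2: since 499 ≡ 3 (mod 8), (2/499) = -1.
Reached (1/499) = 1. Collecting the sign flips along the way, the symbol is -1.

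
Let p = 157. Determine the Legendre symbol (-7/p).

First reduce: -7 ≡ 150 (mod 157).
Pull out 2: since 157 ≡ 5 (mod 8), (2/157) = -1.
Reciprocity: 75 ≡ 3 and 157 ≡ 1 (mod 4), so (75/157) = +(157/75).
Reduce top mod 75: now compute (7/75).
Reciprocity: 7 ≡ 3 and 75 ≡ 3 (mod 4), so (7/75) = −(75/7).
Reduce top mod 7: now compute (5/7).
Reciprocity: 5 ≡ 1 and 7 ≡ 3 (mod 4), so (5/7) = +(7/5).
Reduce top mod 5: now compute (2/5).
Pull out 2: since 5 ≡ 5 (mod 8), (2/5) = -1.
Reached (1/5) = 1. Collecting the sign flips along the way, the symbol is -1.

-1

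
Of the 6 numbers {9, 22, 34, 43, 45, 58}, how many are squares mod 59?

(9/59) = +1 → QR.
(22/59) = +1 → QR.
(34/59) = -1 → non-residue.
(43/59) = -1 → non-residue.
(45/59) = +1 → QR.
(58/59) = -1 → non-residue.
Total quadratic residues among the 6: 3.

3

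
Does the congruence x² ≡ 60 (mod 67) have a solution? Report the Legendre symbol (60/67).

1

Euler's criterion: (60/67) ≡ 60^33 (mod 67).
60^2 ≡ 49 (mod 67)
60^4 ≡ 56 (mod 67)
60^8 ≡ 54 (mod 67)
60^16 ≡ 35 (mod 67)
60^32 ≡ 19 (mod 67)
60^33 = 60^(32+1) ≡ 1 (mod 67).
Result is 1, so (60/67) = 1.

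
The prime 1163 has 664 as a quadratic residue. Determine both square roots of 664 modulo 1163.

Since 1163 ≡ 3 (mod 4), a square root of 664 is 664^((1163+1)/4) = 664^291 mod 1163.
Repeated squaring: 664^2≡119, 664^4≡205, 664^8≡157, 664^16≡226, 664^32≡1067, 664^64≡1075, 664^128≡766, 664^256≡604 (mod 1163).
664^291 = 664^(256+32+2+1) ≡ 342 (mod 1163).
Check: 342² = 116964 ≡ 664 (mod 1163). The two roots are 342 and 821.

342, 821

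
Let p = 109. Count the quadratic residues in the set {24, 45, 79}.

(24/109) = -1 → non-residue.
(45/109) = +1 → QR.
(79/109) = -1 → non-residue.
Total quadratic residues among the 3: 1.

1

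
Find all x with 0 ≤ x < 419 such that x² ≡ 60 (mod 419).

136, 283

Since 419 ≡ 3 (mod 4), a square root of 60 is 60^((419+1)/4) = 60^105 mod 419.
Repeated squaring: 60^2≡248, 60^4≡330, 60^8≡379, 60^16≡343, 60^32≡329, 60^64≡139 (mod 419).
60^105 = 60^(64+32+8+1) ≡ 136 (mod 419).
Check: 136² = 18496 ≡ 60 (mod 419). The two roots are 136 and 283.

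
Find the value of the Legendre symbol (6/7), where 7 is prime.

-1

Pull out 2: since 7 ≡ 7 (mod 8), (2/7) = +1.
Reciprocity: 3 ≡ 3 and 7 ≡ 3 (mod 4), so (3/7) = −(7/3).
Reduce top mod 3: now compute (1/3).
Reached (1/3) = 1. Collecting the sign flips along the way, the symbol is -1.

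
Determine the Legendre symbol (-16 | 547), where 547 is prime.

-1

First reduce: -16 ≡ 531 (mod 547).
Reciprocity: 531 ≡ 3 and 547 ≡ 3 (mod 4), so (531/547) = −(547/531).
Reduce top mod 531: now compute (16/531).
Pull out 2^4: since 531 ≡ 3 (mod 8), (2/531) = -1, so (2/531)^4 = +1.
Reached (1/531) = 1. Collecting the sign flips along the way, the symbol is -1.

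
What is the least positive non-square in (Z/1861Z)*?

2

(2/1861) = −1, so 2 is the smallest positive non-residue mod 1861.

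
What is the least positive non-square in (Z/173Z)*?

(2/173) = −1, so 2 is the smallest positive non-residue mod 173.

2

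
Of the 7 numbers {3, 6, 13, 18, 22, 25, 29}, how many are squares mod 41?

(3/41) = -1 → non-residue.
(6/41) = -1 → non-residue.
(13/41) = -1 → non-residue.
(18/41) = +1 → QR.
(22/41) = -1 → non-residue.
(25/41) = +1 → QR.
(29/41) = -1 → non-residue.
Total quadratic residues among the 7: 2.

2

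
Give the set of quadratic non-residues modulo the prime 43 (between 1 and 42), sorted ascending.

Square k = 1,…,21 (k and 43−k give the same square):
1²=1, 2²=4, 3²=9, 4²=16, 5²=25, 6²=36, 7²≡6, 8²≡21, 9²≡38, 10²≡14, 11²≡35, 12²≡15, 13²≡40, 14²≡24, 15²≡10, 16²≡41, 17²≡31, 18²≡23, 19²≡17, 20²≡13, 21²≡11 (mod 43).
The residues are {1, 4, 6, 9, 10, 11, 13, 14, 15, 16, 17, 21, 23, 24, 25, 31, 35, 36, 38, 40, 41}; the non-residues are the remaining 21 nonzero classes.

2,3,5,7,8,12,18,19,20,22,26,27,28,29,30,32,33,34,37,39,42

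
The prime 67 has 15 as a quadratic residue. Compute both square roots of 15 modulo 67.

Since 67 ≡ 3 (mod 4), a square root of 15 is 15^((67+1)/4) = 15^17 mod 67.
Repeated squaring: 15^2≡24, 15^4≡40, 15^8≡59, 15^16≡64 (mod 67).
15^17 = 15^(16+1) ≡ 22 (mod 67).
Check: 22² = 484 ≡ 15 (mod 67). The two roots are 22 and 45.

22, 45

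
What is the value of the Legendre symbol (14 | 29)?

-1

Pull out 2: since 29 ≡ 5 (mod 8), (2/29) = -1.
Reciprocity: 7 ≡ 3 and 29 ≡ 1 (mod 4), so (7/29) = +(29/7).
Reduce top mod 7: now compute (1/7).
Reached (1/7) = 1. Collecting the sign flips along the way, the symbol is -1.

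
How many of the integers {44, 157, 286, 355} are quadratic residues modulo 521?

3

(44/521) = +1 → QR.
(157/521) = -1 → non-residue.
(286/521) = +1 → QR.
(355/521) = +1 → QR.
Total quadratic residues among the 4: 3.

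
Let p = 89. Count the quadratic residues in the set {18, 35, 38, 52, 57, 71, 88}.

4

(18/89) = +1 → QR.
(35/89) = -1 → non-residue.
(38/89) = -1 → non-residue.
(52/89) = -1 → non-residue.
(57/89) = +1 → QR.
(71/89) = +1 → QR.
(88/89) = +1 → QR.
Total quadratic residues among the 7: 4.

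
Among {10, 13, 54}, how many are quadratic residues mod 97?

(10/97) = -1 → non-residue.
(13/97) = -1 → non-residue.
(54/97) = +1 → QR.
Total quadratic residues among the 3: 1.

1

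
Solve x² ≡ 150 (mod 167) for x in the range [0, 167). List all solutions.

Since 167 ≡ 3 (mod 4), a square root of 150 is 150^((167+1)/4) = 150^42 mod 167.
Repeated squaring: 150^2≡122, 150^4≡21, 150^8≡107, 150^16≡93, 150^32≡132 (mod 167).
150^42 = 150^(32+8+2) ≡ 22 (mod 167).
Check: 22² = 484 ≡ 150 (mod 167). The two roots are 22 and 145.

22, 145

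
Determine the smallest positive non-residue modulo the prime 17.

(2/17) = +1, so 2 is a residue.
(3/17) = −1, so 3 is the smallest positive non-residue mod 17.

3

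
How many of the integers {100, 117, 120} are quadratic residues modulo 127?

3

(100/127) = +1 → QR.
(117/127) = +1 → QR.
(120/127) = +1 → QR.
Total quadratic residues among the 3: 3.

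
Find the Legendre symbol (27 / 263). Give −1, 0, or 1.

1

Reciprocity: 27 ≡ 3 and 263 ≡ 3 (mod 4), so (27/263) = −(263/27).
Reduce top mod 27: now compute (20/27).
Pull out 2^2: since 27 ≡ 3 (mod 8), (2/27) = -1, so (2/27)^2 = +1.
Reciprocity: 5 ≡ 1 and 27 ≡ 3 (mod 4), so (5/27) = +(27/5).
Reduce top mod 5: now compute (2/5).
Pull out 2: since 5 ≡ 5 (mod 8), (2/5) = -1.
Reached (1/5) = 1. Collecting the sign flips along the way, the symbol is +1.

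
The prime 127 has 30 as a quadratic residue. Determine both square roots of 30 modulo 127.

Since 127 ≡ 3 (mod 4), a square root of 30 is 30^((127+1)/4) = 30^32 mod 127.
Repeated squaring: 30^2≡11, 30^4≡121, 30^8≡36, 30^16≡26, 30^32≡41 (mod 127).
30^32 = 30^(32) ≡ 41 (mod 127).
Check: 41² = 1681 ≡ 30 (mod 127). The two roots are 41 and 86.

41, 86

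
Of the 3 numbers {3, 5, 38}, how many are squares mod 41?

1

(3/41) = -1 → non-residue.
(5/41) = +1 → QR.
(38/41) = -1 → non-residue.
Total quadratic residues among the 3: 1.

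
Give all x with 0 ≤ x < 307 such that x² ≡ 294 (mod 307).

Since 307 ≡ 3 (mod 4), a square root of 294 is 294^((307+1)/4) = 294^77 mod 307.
Repeated squaring: 294^2≡169, 294^4≡10, 294^8≡100, 294^16≡176, 294^32≡276, 294^64≡40 (mod 307).
294^77 = 294^(64+8+4+1) ≡ 58 (mod 307).
Check: 58² = 3364 ≡ 294 (mod 307). The two roots are 58 and 249.

58, 249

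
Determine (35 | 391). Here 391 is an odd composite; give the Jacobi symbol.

1

Reciprocity: 35 ≡ 3 and 391 ≡ 3 (mod 4), so (35/391) = −(391/35).
Reduce top mod 35: now compute (6/35).
Pull out 2: since 35 ≡ 3 (mod 8), (2/35) = -1.
Reciprocity: 3 ≡ 3 and 35 ≡ 3 (mod 4), so (3/35) = −(35/3).
Reduce top mod 3: now compute (2/3).
Pull out 2: since 3 ≡ 3 (mod 8), (2/3) = -1.
Reached (1/3) = 1. Collecting the sign flips along the way, the symbol is +1.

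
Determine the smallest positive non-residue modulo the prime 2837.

2

(2/2837) = −1, so 2 is the smallest positive non-residue mod 2837.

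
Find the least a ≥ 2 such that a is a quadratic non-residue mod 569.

(2/569) = +1, so 2 is a residue.
(3/569) = −1, so 3 is the smallest positive non-residue mod 569.

3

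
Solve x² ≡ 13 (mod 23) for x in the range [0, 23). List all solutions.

Since 23 ≡ 3 (mod 4), a square root of 13 is 13^((23+1)/4) = 13^6 mod 23.
Repeated squaring: 13^2≡8, 13^4≡18 (mod 23).
13^6 = 13^(4+2) ≡ 6 (mod 23).
Check: 6² = 36 ≡ 13 (mod 23). The two roots are 6 and 17.

6, 17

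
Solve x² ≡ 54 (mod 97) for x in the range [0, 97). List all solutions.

32, 65

97 ≡ 1 (mod 4), so we find a root by search.
Trying successive values, 32² = 1024 ≡ 54 (mod 97). The other root is 97 − 32 = 65.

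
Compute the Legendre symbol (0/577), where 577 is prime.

Top reduces to 0: gcd > 1, so the symbol is 0.

0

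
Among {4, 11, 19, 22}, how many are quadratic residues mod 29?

2

(4/29) = +1 → QR.
(11/29) = -1 → non-residue.
(19/29) = -1 → non-residue.
(22/29) = +1 → QR.
Total quadratic residues among the 4: 2.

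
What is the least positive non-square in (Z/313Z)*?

(2/313) = +1, so 2 is a residue.
(3/313) = +1, so 3 is a residue.
(4/313) = +1, so 4 is a residue.
(5/313) = −1, so 5 is the smallest positive non-residue mod 313.

5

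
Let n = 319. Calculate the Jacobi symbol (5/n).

Reciprocity: 5 ≡ 1 and 319 ≡ 3 (mod 4), so (5/319) = +(319/5).
Reduce top mod 5: now compute (4/5).
Pull out 2^2: since 5 ≡ 5 (mod 8), (2/5) = -1, so (2/5)^2 = +1.
Reached (1/5) = 1. Collecting the sign flips along the way, the symbol is +1.

1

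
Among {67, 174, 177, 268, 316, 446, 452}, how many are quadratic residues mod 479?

0

(67/479) = -1 → non-residue.
(174/479) = -1 → non-residue.
(177/479) = -1 → non-residue.
(268/479) = -1 → non-residue.
(316/479) = -1 → non-residue.
(446/479) = -1 → non-residue.
(452/479) = -1 → non-residue.
Total quadratic residues among the 7: 0.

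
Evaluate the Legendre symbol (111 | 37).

0

First reduce: 111 ≡ 0 (mod 37).
Top reduces to 0: gcd > 1, so the symbol is 0.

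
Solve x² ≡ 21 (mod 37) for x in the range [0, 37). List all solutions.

37 ≡ 1 (mod 4), so we find a root by search.
Trying successive values, 13² = 169 ≡ 21 (mod 37). The other root is 37 − 13 = 24.

13, 24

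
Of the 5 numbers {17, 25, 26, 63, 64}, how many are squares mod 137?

4

(17/137) = +1 → QR.
(25/137) = +1 → QR.
(26/137) = -1 → non-residue.
(63/137) = +1 → QR.
(64/137) = +1 → QR.
Total quadratic residues among the 5: 4.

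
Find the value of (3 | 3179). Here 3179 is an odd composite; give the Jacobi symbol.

Reciprocity: 3 ≡ 3 and 3179 ≡ 3 (mod 4), so (3/3179) = −(3179/3).
Reduce top mod 3: now compute (2/3).
Pull out 2: since 3 ≡ 3 (mod 8), (2/3) = -1.
Reached (1/3) = 1. Collecting the sign flips along the way, the symbol is +1.

1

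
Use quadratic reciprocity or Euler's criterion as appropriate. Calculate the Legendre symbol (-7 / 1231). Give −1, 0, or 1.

First reduce: -7 ≡ 1224 (mod 1231).
Pull out 2^3: since 1231 ≡ 7 (mod 8), (2/1231) = +1, so (2/1231)^3 = +1.
Reciprocity: 153 ≡ 1 and 1231 ≡ 3 (mod 4), so (153/1231) = +(1231/153).
Reduce top mod 153: now compute (7/153).
Reciprocity: 7 ≡ 3 and 153 ≡ 1 (mod 4), so (7/153) = +(153/7).
Reduce top mod 7: now compute (6/7).
Pull out 2: since 7 ≡ 7 (mod 8), (2/7) = +1.
Reciprocity: 3 ≡ 3 and 7 ≡ 3 (mod 4), so (3/7) = −(7/3).
Reduce top mod 3: now compute (1/3).
Reached (1/3) = 1. Collecting the sign flips along the way, the symbol is -1.

-1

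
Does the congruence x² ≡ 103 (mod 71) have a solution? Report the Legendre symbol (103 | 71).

First reduce: 103 ≡ 32 (mod 71).
Pull out 2^5: since 71 ≡ 7 (mod 8), (2/71) = +1, so (2/71)^5 = +1.
Reached (1/71) = 1. Collecting the sign flips along the way, the symbol is +1.

1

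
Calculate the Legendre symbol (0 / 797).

Top reduces to 0: gcd > 1, so the symbol is 0.

0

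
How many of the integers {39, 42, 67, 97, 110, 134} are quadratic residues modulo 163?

3

(39/163) = +1 → QR.
(42/163) = -1 → non-residue.
(67/163) = -1 → non-residue.
(97/163) = +1 → QR.
(110/163) = -1 → non-residue.
(134/163) = +1 → QR.
Total quadratic residues among the 6: 3.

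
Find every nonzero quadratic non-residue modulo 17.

Square k = 1,…,8 (k and 17−k give the same square):
1²=1, 2²=4, 3²=9, 4²=16, 5²≡8, 6²≡2, 7²≡15, 8²≡13 (mod 17).
The residues are {1, 2, 4, 8, 9, 13, 15, 16}; the non-residues are the remaining 8 nonzero classes.

3, 5, 6, 7, 10, 11, 12, 14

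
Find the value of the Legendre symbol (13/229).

-1

Reciprocity: 13 ≡ 1 and 229 ≡ 1 (mod 4), so (13/229) = +(229/13).
Reduce top mod 13: now compute (8/13).
Pull out 2^3: since 13 ≡ 5 (mod 8), (2/13) = -1, so (2/13)^3 = -1.
Reached (1/13) = 1. Collecting the sign flips along the way, the symbol is -1.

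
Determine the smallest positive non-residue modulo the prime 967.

(2/967) = +1, so 2 is a residue.
(3/967) = −1, so 3 is the smallest positive non-residue mod 967.

3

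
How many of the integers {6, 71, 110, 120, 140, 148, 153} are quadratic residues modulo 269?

3

(6/269) = +1 → QR.
(71/269) = -1 → non-residue.
(110/269) = -1 → non-residue.
(120/269) = +1 → QR.
(140/269) = -1 → non-residue.
(148/269) = +1 → QR.
(153/269) = -1 → non-residue.
Total quadratic residues among the 7: 3.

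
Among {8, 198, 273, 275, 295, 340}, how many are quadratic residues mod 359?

5

(8/359) = +1 → QR.
(198/359) = +1 → QR.
(273/359) = +1 → QR.
(275/359) = +1 → QR.
(295/359) = -1 → non-residue.
(340/359) = +1 → QR.
Total quadratic residues among the 6: 5.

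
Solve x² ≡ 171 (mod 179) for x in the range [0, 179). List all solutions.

23, 156

Since 179 ≡ 3 (mod 4), a square root of 171 is 171^((179+1)/4) = 171^45 mod 179.
Repeated squaring: 171^2≡64, 171^4≡158, 171^8≡83, 171^16≡87, 171^32≡51 (mod 179).
171^45 = 171^(32+8+4+1) ≡ 156 (mod 179).
Check: 156² = 24336 ≡ 171 (mod 179). The two roots are 23 and 156.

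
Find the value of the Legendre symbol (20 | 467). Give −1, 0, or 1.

Pull out 2^2: since 467 ≡ 3 (mod 8), (2/467) = -1, so (2/467)^2 = +1.
Reciprocity: 5 ≡ 1 and 467 ≡ 3 (mod 4), so (5/467) = +(467/5).
Reduce top mod 5: now compute (2/5).
Pull out 2: since 5 ≡ 5 (mod 8), (2/5) = -1.
Reached (1/5) = 1. Collecting the sign flips along the way, the symbol is -1.

-1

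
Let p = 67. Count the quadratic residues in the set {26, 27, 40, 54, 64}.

(26/67) = +1 → QR.
(27/67) = -1 → non-residue.
(40/67) = +1 → QR.
(54/67) = +1 → QR.
(64/67) = +1 → QR.
Total quadratic residues among the 5: 4.

4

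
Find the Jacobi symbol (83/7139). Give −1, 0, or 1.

-1

Reciprocity: 83 ≡ 3 and 7139 ≡ 3 (mod 4), so (83/7139) = −(7139/83).
Reduce top mod 83: now compute (1/83).
Reached (1/83) = 1. Collecting the sign flips along the way, the symbol is -1.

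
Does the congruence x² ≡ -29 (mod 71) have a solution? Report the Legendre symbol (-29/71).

-1

First reduce: -29 ≡ 42 (mod 71).
Pull out 2: since 71 ≡ 7 (mod 8), (2/71) = +1.
Reciprocity: 21 ≡ 1 and 71 ≡ 3 (mod 4), so (21/71) = +(71/21).
Reduce top mod 21: now compute (8/21).
Pull out 2^3: since 21 ≡ 5 (mod 8), (2/21) = -1, so (2/21)^3 = -1.
Reached (1/21) = 1. Collecting the sign flips along the way, the symbol is -1.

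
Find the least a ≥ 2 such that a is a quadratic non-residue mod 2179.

(2/2179) = −1, so 2 is the smallest positive non-residue mod 2179.

2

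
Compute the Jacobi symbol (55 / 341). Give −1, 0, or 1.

Reciprocity: 55 ≡ 3 and 341 ≡ 1 (mod 4), so (55/341) = +(341/55).
Reduce top mod 55: now compute (11/55).
Reciprocity: 11 ≡ 3 and 55 ≡ 3 (mod 4), so (11/55) = −(55/11).
Reduce top mod 11: now compute (0/11).
Top reduces to 0: gcd > 1, so the symbol is 0.

0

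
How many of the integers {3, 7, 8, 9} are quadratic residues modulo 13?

(3/13) = +1 → QR.
(7/13) = -1 → non-residue.
(8/13) = -1 → non-residue.
(9/13) = +1 → QR.
Total quadratic residues among the 4: 2.

2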